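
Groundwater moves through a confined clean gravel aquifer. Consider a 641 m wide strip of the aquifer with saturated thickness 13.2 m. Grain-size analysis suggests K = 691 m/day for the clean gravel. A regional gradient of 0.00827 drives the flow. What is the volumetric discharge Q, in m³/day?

Cross-sectional area A = 641 × 13.2 = 8461 m².
Hydraulic gradient i = 0.00827.
Darcy's law: Q = K · A · i = 691.0 × 8461 × 0.008270 = 48352 m³/day.

48400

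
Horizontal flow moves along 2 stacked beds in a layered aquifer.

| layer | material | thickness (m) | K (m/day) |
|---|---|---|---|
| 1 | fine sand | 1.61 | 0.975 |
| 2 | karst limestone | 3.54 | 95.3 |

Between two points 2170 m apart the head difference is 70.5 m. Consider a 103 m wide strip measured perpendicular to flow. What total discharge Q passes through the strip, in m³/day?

1130

Flow is parallel to layering, so each bed carries its own Darcy discharge and the transmissivities add.
Σ(K_i·b_i) = 0.975×1.61 + 95.3×3.54 = 338.9 m²/day.
Hydraulic gradient i = Δh / L = 70.5 / 2170 = 0.03249.
Q = Σ(K_i·b_i) · W · i = 338.9 × 103 × 0.03249 = 1134 m³/day.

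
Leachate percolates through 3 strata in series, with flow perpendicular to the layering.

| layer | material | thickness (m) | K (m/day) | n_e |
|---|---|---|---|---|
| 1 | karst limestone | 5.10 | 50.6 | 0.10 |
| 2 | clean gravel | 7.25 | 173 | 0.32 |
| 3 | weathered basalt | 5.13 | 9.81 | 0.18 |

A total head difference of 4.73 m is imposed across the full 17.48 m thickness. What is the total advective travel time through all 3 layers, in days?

0.528

With flow normal to the layers, continuity requires the same specific discharge q through every layer.
Σ(b_i/K_i) = 5.10/50.6 + 7.25/173 + 5.13/9.81 = 0.6656 d.
q = Δh / Σ(b_i/K_i) = 4.73 / 0.6656 = 7.106 m/day.
In each layer the seepage velocity is v_i = q/n_i, so the layer transit time is t_i = b_i·n_i / q:
  layer 1 (karst limestone): t_1 = 5.10 × 0.10 / 7.106 = 0.07177 d
  layer 2 (clean gravel): t_2 = 7.25 × 0.32 / 7.106 = 0.3265 d
  layer 3 (weathered basalt): t_3 = 5.13 × 0.18 / 7.106 = 0.1299 d
Total t = Σ t_i = 0.5282 days.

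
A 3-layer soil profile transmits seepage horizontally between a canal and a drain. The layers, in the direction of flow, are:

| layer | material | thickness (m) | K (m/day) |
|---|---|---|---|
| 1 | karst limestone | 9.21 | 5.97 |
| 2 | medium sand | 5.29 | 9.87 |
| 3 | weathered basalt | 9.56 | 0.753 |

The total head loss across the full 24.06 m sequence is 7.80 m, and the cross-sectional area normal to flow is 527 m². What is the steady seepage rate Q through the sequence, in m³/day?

278

Flow is perpendicular to layering, so the layers act in series and the equivalent K is the thickness-weighted harmonic mean.
Total thickness L = 9.21 + 5.29 + 9.56 = 24.06 m.
Σ(b_i/K_i) = 9.21/5.97 + 5.29/9.87 + 9.56/0.753 = 14.77 d.
K_eq = L / Σ(b_i/K_i) = 24.06 / 14.77 = 1.628 m/day.
Q = K_eq · A · (Δh/L) = 1.628 × 527 × (7.80/24.06) = 278.2 m³/day.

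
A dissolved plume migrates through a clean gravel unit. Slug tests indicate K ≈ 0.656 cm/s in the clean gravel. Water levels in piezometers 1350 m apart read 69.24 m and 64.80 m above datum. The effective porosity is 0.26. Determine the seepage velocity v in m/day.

Convert K: 0.656 cm/s × 864 = 566.8 m/day.
Hydraulic gradient i = (69.24 − 64.80) / 1350 = 4.44 / 1350 = 0.003289.
Darcy flux q = K · i = 566.8 × 0.003289 = 1.864 m/day.
Seepage velocity v = q / n_e = 1.864 / 0.26 = 7.170 m/day.

7.17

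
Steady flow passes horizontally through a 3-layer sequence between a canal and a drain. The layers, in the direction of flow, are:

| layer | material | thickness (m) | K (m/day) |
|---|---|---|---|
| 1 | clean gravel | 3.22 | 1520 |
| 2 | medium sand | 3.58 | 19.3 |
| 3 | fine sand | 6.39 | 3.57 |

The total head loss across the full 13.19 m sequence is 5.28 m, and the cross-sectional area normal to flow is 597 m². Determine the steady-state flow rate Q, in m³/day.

1590

Flow is perpendicular to layering, so the layers act in series and the equivalent K is the thickness-weighted harmonic mean.
Total thickness L = 3.22 + 3.58 + 6.39 = 13.19 m.
Σ(b_i/K_i) = 3.22/1520 + 3.58/19.3 + 6.39/3.57 = 1.978 d.
K_eq = L / Σ(b_i/K_i) = 13.19 / 1.978 = 6.670 m/day.
Q = K_eq · A · (Δh/L) = 6.670 × 597 × (5.28/13.19) = 1594 m³/day.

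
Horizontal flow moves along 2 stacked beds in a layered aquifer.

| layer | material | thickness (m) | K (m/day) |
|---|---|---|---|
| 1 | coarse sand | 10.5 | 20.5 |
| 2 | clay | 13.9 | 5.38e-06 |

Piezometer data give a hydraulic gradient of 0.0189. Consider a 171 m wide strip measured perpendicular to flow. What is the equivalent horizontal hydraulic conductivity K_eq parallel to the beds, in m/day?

Flow is parallel to layering, so each bed carries its own Darcy discharge and the transmissivities add.
Σ(K_i·b_i) = 20.5×10.5 + 5.38e-06×13.9 = 215.3 m²/day.
Total thickness b = 24.40 m, so K_eq = Σ(K_i·b_i)/b = 8.822 m/day.

8.82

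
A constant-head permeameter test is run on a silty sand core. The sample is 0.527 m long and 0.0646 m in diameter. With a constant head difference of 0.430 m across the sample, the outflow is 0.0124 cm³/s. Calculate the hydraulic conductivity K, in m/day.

0.401

Cross-sectional area A = π·(d/2)² = π × (0.0646/2)² = 0.003278 m².
Convert discharge: 0.0124 cm³/s = 1.240e-08 m³/s.
Darcy's law rearranged: K = Q·L / (A·Δh) = 1.240e-08 × 0.527 / (0.003278 × 0.430) = 4.637e-06 m/s = 0.4006 m/day.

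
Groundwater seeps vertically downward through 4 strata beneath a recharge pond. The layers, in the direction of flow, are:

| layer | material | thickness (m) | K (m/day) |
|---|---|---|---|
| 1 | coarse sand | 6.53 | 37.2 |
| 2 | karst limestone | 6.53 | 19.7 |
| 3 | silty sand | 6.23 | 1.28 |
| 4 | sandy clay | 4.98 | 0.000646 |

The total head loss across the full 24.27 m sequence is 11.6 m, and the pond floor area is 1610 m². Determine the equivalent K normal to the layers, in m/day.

0.00315

Flow is perpendicular to layering, so the layers act in series and the equivalent K is the thickness-weighted harmonic mean.
Total thickness L = 6.53 + 6.53 + 6.23 + 4.98 = 24.27 m.
Σ(b_i/K_i) = 6.53/37.2 + 6.53/19.7 + 6.23/1.28 + 4.98/0.000646 = 7714 d.
K_eq = L / Σ(b_i/K_i) = 24.27 / 7714 = 0.003146 m/day.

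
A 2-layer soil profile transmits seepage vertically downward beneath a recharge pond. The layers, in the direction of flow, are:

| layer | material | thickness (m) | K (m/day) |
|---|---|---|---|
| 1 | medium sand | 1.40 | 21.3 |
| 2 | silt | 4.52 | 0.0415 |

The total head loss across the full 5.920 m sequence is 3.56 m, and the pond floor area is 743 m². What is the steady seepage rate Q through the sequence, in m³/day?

Flow is perpendicular to layering, so the layers act in series and the equivalent K is the thickness-weighted harmonic mean.
Total thickness L = 1.40 + 4.52 = 5.920 m.
Σ(b_i/K_i) = 1.40/21.3 + 4.52/0.0415 = 109.0 d.
K_eq = L / Σ(b_i/K_i) = 5.920 / 109.0 = 0.05432 m/day.
Q = K_eq · A · (Δh/L) = 0.05432 × 743 × (3.56/5.920) = 24.27 m³/day.

24.3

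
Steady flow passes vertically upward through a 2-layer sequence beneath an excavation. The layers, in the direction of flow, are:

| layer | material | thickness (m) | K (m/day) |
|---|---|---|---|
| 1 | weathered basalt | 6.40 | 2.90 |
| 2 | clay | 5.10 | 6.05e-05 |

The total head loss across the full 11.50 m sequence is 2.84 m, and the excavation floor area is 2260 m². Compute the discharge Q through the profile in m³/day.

Flow is perpendicular to layering, so the layers act in series and the equivalent K is the thickness-weighted harmonic mean.
Total thickness L = 6.40 + 5.10 = 11.50 m.
Σ(b_i/K_i) = 6.40/2.90 + 5.10/6.05e-05 = 84300 d.
K_eq = L / Σ(b_i/K_i) = 11.50 / 84300 = 0.0001364 m/day.
Q = K_eq · A · (Δh/L) = 0.0001364 × 2260 × (2.84/11.50) = 0.07614 m³/day.

0.0761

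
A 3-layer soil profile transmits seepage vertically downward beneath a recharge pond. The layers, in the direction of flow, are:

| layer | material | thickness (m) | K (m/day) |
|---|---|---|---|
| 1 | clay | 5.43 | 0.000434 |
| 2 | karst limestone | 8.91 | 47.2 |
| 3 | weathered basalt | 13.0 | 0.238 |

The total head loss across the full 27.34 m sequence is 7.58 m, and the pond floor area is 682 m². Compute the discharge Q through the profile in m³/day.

0.411

Flow is perpendicular to layering, so the layers act in series and the equivalent K is the thickness-weighted harmonic mean.
Total thickness L = 5.43 + 8.91 + 13.0 = 27.34 m.
Σ(b_i/K_i) = 5.43/0.000434 + 8.91/47.2 + 13.0/0.238 = 12566 d.
K_eq = L / Σ(b_i/K_i) = 27.34 / 12566 = 0.002176 m/day.
Q = K_eq · A · (Δh/L) = 0.002176 × 682 × (7.58/27.34) = 0.4114 m³/day.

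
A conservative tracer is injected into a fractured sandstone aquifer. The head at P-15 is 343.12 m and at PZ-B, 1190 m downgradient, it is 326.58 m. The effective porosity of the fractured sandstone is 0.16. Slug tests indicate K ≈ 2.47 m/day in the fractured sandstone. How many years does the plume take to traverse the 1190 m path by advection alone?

15.2

Hydraulic gradient i = (343.12 − 326.58) / 1190 = 16.54 / 1190 = 0.01390.
Darcy flux q = K · i = 2.470 × 0.01390 = 0.03433 m/day.
Seepage velocity v = q / n_e = 0.03433 / 0.16 = 0.2146 m/day.
Travel time t = L / v = 1190 / 0.2146 = 5546 days = 15.18 years.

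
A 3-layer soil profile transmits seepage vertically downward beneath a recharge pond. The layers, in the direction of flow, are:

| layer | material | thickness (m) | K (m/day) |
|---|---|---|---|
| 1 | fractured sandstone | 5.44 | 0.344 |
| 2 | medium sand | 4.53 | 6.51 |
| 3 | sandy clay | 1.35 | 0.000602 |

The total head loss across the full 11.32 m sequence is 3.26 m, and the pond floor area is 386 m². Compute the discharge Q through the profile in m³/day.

Flow is perpendicular to layering, so the layers act in series and the equivalent K is the thickness-weighted harmonic mean.
Total thickness L = 5.44 + 4.53 + 1.35 = 11.32 m.
Σ(b_i/K_i) = 5.44/0.344 + 4.53/6.51 + 1.35/0.000602 = 2259 d.
K_eq = L / Σ(b_i/K_i) = 11.32 / 2259 = 0.005011 m/day.
Q = K_eq · A · (Δh/L) = 0.005011 × 386 × (3.26/11.32) = 0.5570 m³/day.

0.557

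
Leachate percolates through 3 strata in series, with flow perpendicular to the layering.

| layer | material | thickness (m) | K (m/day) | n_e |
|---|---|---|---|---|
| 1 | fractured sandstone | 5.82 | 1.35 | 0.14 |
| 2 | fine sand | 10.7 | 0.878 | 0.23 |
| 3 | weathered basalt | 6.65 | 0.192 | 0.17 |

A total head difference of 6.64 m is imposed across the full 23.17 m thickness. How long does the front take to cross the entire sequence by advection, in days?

33.9

With flow normal to the layers, continuity requires the same specific discharge q through every layer.
Σ(b_i/K_i) = 5.82/1.35 + 10.7/0.878 + 6.65/0.192 = 51.13 d.
q = Δh / Σ(b_i/K_i) = 6.64 / 51.13 = 0.1299 m/day.
In each layer the seepage velocity is v_i = q/n_i, so the layer transit time is t_i = b_i·n_i / q:
  layer 1 (fractured sandstone): t_1 = 5.82 × 0.14 / 0.1299 = 6.275 d
  layer 2 (fine sand): t_2 = 10.7 × 0.23 / 0.1299 = 18.95 d
  layer 3 (weathered basalt): t_3 = 6.65 × 0.17 / 0.1299 = 8.706 d
Total t = Σ t_i = 33.93 days.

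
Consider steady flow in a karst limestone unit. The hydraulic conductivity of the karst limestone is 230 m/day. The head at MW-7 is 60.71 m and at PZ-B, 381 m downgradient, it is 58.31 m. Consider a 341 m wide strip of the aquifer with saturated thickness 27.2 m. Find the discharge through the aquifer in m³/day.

13400

Cross-sectional area A = 341 × 27.2 = 9275 m².
Hydraulic gradient i = (60.71 − 58.31) / 381 = 2.4 / 381 = 0.006299.
Darcy's law: Q = K · A · i = 230.0 × 9275 × 0.006299 = 13438 m³/day.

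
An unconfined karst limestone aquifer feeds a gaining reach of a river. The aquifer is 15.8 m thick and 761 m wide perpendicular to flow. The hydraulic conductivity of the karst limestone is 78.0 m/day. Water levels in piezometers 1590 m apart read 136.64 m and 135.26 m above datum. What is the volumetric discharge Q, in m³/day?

814

Cross-sectional area A = 761 × 15.8 = 12024 m².
Hydraulic gradient i = (136.64 − 135.26) / 1590 = 1.38 / 1590 = 0.0008679.
Darcy's law: Q = K · A · i = 78.00 × 12024 × 0.0008679 = 814.0 m³/day.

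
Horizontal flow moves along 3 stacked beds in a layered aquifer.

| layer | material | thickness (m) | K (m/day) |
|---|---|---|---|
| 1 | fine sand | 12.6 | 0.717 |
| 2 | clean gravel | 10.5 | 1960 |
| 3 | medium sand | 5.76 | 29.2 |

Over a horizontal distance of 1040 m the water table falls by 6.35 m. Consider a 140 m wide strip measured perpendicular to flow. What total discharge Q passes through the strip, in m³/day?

Flow is parallel to layering, so each bed carries its own Darcy discharge and the transmissivities add.
Σ(K_i·b_i) = 0.717×12.6 + 1960×10.5 + 29.2×5.76 = 20757 m²/day.
Hydraulic gradient i = Δh / L = 6.35 / 1040 = 0.006106.
Q = Σ(K_i·b_i) · W · i = 20757 × 140 × 0.006106 = 17743 m³/day.

17700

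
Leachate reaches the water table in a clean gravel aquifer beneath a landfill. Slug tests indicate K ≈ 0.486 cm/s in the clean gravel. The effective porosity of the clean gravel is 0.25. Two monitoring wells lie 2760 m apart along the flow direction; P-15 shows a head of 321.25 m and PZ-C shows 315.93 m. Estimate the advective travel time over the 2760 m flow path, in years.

2.33

Convert K: 0.486 cm/s × 864 = 419.9 m/day.
Hydraulic gradient i = (321.25 − 315.93) / 2760 = 5.32 / 2760 = 0.001928.
Darcy flux q = K · i = 419.9 × 0.001928 = 0.8094 m/day.
Seepage velocity v = q / n_e = 0.8094 / 0.25 = 3.238 m/day.
Travel time t = L / v = 2760 / 3.238 = 852.5 days = 2.334 years.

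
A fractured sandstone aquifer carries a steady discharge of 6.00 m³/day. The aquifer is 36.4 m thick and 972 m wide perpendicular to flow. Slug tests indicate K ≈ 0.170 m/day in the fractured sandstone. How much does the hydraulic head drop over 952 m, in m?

0.950

Cross-sectional area A = 972 × 36.4 = 35381 m².
From Q = K·A·i, i = Q / (K·A) = 6.00 / (0.1700 × 35381) = 0.0009976.
Head loss Δh = i · L = 0.0009976 × 952 = 0.9497 m.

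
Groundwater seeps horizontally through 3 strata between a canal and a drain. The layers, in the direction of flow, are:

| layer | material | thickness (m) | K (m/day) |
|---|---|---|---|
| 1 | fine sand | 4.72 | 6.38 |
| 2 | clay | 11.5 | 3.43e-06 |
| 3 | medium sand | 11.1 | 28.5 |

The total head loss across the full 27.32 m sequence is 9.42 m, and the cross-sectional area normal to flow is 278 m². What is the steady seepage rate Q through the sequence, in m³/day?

0.000781

Flow is perpendicular to layering, so the layers act in series and the equivalent K is the thickness-weighted harmonic mean.
Total thickness L = 4.72 + 11.5 + 11.1 = 27.32 m.
Σ(b_i/K_i) = 4.72/6.38 + 11.5/3.43e-06 + 11.1/28.5 = 3.353e+06 d.
K_eq = L / Σ(b_i/K_i) = 27.32 / 3.353e+06 = 8.148e-06 m/day.
Q = K_eq · A · (Δh/L) = 8.148e-06 × 278 × (9.42/27.32) = 0.0007811 m³/day.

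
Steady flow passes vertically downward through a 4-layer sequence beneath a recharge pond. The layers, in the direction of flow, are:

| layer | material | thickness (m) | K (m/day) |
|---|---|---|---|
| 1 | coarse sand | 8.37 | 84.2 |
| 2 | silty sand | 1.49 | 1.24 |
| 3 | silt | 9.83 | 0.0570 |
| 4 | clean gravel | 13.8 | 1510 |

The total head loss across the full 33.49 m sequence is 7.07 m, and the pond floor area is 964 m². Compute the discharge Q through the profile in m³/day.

39.2

Flow is perpendicular to layering, so the layers act in series and the equivalent K is the thickness-weighted harmonic mean.
Total thickness L = 8.37 + 1.49 + 9.83 + 13.8 = 33.49 m.
Σ(b_i/K_i) = 8.37/84.2 + 1.49/1.24 + 9.83/0.0570 + 13.8/1510 = 173.8 d.
K_eq = L / Σ(b_i/K_i) = 33.49 / 173.8 = 0.1927 m/day.
Q = K_eq · A · (Δh/L) = 0.1927 × 964 × (7.07/33.49) = 39.22 m³/day.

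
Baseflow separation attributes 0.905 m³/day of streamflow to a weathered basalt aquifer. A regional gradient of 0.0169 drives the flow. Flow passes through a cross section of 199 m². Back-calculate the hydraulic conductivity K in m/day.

Hydraulic gradient i = 0.0169.
From Q = K·A·i, K = Q / (A·i) = 0.905 / (199.0 × 0.01690) = 0.2691 m/day.

0.269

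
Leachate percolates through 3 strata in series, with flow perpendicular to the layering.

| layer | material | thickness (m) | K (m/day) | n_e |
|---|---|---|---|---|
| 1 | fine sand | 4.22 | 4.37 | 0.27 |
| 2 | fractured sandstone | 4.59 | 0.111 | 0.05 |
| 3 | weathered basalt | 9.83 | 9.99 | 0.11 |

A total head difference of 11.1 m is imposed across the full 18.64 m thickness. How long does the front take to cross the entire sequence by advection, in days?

9.56

With flow normal to the layers, continuity requires the same specific discharge q through every layer.
Σ(b_i/K_i) = 4.22/4.37 + 4.59/0.111 + 9.83/9.99 = 43.30 d.
q = Δh / Σ(b_i/K_i) = 11.1 / 43.30 = 0.2563 m/day.
In each layer the seepage velocity is v_i = q/n_i, so the layer transit time is t_i = b_i·n_i / q:
  layer 1 (fine sand): t_1 = 4.22 × 0.27 / 0.2563 = 4.445 d
  layer 2 (fractured sandstone): t_2 = 4.59 × 0.05 / 0.2563 = 0.8953 d
  layer 3 (weathered basalt): t_3 = 9.83 × 0.11 / 0.2563 = 4.218 d
Total t = Σ t_i = 9.558 days.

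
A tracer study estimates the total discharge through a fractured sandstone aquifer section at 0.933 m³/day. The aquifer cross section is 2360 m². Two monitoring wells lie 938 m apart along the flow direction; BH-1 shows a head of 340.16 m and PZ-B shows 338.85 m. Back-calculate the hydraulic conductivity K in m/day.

Hydraulic gradient i = (340.16 − 338.85) / 938 = 1.31 / 938 = 0.001397.
From Q = K·A·i, K = Q / (A·i) = 0.933 / (2360 × 0.001397) = 0.2831 m/day.

0.283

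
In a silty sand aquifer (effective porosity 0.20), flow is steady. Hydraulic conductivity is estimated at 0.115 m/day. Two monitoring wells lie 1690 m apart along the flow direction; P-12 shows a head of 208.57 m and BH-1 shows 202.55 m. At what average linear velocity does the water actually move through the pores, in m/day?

Hydraulic gradient i = (208.57 − 202.55) / 1690 = 6.02 / 1690 = 0.003562.
Darcy flux q = K · i = 0.1150 × 0.003562 = 0.0004096 m/day.
Seepage velocity v = q / n_e = 0.0004096 / 0.20 = 0.002048 m/day.

0.00205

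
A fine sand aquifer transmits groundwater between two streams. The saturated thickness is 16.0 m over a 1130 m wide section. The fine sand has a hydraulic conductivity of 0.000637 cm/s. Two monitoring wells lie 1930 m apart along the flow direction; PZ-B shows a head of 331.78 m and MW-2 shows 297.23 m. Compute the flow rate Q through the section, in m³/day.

Convert K: 0.000637 cm/s × 864 = 0.5504 m/day.
Cross-sectional area A = 1130 × 16.0 = 18080 m².
Hydraulic gradient i = (331.78 − 297.23) / 1930 = 34.55 / 1930 = 0.01790.
Darcy's law: Q = K · A · i = 0.5504 × 18080 × 0.01790 = 178.1 m³/day.

178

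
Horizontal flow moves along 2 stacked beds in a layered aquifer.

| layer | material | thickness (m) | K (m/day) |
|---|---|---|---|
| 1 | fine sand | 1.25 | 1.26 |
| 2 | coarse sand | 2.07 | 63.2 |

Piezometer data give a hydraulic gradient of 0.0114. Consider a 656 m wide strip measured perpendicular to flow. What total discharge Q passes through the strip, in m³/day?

Flow is parallel to layering, so each bed carries its own Darcy discharge and the transmissivities add.
Σ(K_i·b_i) = 1.26×1.25 + 63.2×2.07 = 132.4 m²/day.
Hydraulic gradient i = 0.0114.
Q = Σ(K_i·b_i) · W · i = 132.4 × 656 × 0.01140 = 990.1 m³/day.

990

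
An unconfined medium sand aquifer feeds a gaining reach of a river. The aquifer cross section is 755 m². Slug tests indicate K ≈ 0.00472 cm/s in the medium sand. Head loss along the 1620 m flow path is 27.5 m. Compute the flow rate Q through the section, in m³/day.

52.3

Convert K: 0.00472 cm/s × 864 = 4.078 m/day.
Hydraulic gradient i = Δh / L = 27.5 / 1620 = 0.01698.
Darcy's law: Q = K · A · i = 4.078 × 755.0 × 0.01698 = 52.27 m³/day.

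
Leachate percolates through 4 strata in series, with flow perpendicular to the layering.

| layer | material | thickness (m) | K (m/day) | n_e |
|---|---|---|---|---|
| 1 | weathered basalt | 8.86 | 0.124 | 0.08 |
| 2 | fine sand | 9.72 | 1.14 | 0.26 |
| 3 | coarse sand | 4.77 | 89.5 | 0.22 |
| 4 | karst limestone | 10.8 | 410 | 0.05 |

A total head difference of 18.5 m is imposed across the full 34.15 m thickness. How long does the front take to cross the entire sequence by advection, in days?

20.9

With flow normal to the layers, continuity requires the same specific discharge q through every layer.
Σ(b_i/K_i) = 8.86/0.124 + 9.72/1.14 + 4.77/89.5 + 10.8/410 = 80.06 d.
q = Δh / Σ(b_i/K_i) = 18.5 / 80.06 = 0.2311 m/day.
In each layer the seepage velocity is v_i = q/n_i, so the layer transit time is t_i = b_i·n_i / q:
  layer 1 (weathered basalt): t_1 = 8.86 × 0.08 / 0.2311 = 3.067 d
  layer 2 (fine sand): t_2 = 9.72 × 0.26 / 0.2311 = 10.94 d
  layer 3 (coarse sand): t_3 = 4.77 × 0.22 / 0.2311 = 4.541 d
  layer 4 (karst limestone): t_4 = 10.8 × 0.05 / 0.2311 = 2.337 d
Total t = Σ t_i = 20.88 days.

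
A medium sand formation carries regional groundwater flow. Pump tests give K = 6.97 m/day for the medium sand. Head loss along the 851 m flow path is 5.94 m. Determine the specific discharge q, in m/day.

0.0487

Hydraulic gradient i = Δh / L = 5.94 / 851 = 0.006980.
Specific discharge q = K · i = 6.970 × 0.006980 = 0.04865 m/day.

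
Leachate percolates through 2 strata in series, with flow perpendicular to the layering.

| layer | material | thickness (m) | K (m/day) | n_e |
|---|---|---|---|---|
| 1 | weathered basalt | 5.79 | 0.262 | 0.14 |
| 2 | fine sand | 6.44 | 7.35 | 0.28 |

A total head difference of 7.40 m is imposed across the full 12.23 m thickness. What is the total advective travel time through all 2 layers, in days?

With flow normal to the layers, continuity requires the same specific discharge q through every layer.
Σ(b_i/K_i) = 5.79/0.262 + 6.44/7.35 = 22.98 d.
q = Δh / Σ(b_i/K_i) = 7.40 / 22.98 = 0.3221 m/day.
In each layer the seepage velocity is v_i = q/n_i, so the layer transit time is t_i = b_i·n_i / q:
  layer 1 (weathered basalt): t_1 = 5.79 × 0.14 / 0.3221 = 2.517 d
  layer 2 (fine sand): t_2 = 6.44 × 0.28 / 0.3221 = 5.599 d
Total t = Σ t_i = 8.115 days.

8.12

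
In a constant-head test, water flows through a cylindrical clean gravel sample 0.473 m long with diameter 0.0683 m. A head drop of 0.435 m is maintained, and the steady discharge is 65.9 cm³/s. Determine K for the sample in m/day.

Cross-sectional area A = π·(d/2)² = π × (0.0683/2)² = 0.003664 m².
Convert discharge: 65.9 cm³/s = 6.590e-05 m³/s.
Darcy's law rearranged: K = Q·L / (A·Δh) = 6.590e-05 × 0.473 / (0.003664 × 0.435) = 0.01956 m/s = 1690 m/day.

1690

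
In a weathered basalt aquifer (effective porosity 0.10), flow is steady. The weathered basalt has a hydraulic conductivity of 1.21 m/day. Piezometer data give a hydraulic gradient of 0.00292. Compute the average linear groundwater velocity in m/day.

0.0353

Hydraulic gradient i = 0.00292.
Darcy flux q = K · i = 1.210 × 0.002920 = 0.003533 m/day.
Seepage velocity v = q / n_e = 0.003533 / 0.10 = 0.03533 m/day.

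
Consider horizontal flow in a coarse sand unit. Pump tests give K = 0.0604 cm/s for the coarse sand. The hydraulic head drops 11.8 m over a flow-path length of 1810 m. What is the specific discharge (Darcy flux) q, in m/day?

0.340

Convert K: 0.0604 cm/s × 864 = 52.19 m/day.
Hydraulic gradient i = Δh / L = 11.8 / 1810 = 0.006519.
Specific discharge q = K · i = 52.19 × 0.006519 = 0.3402 m/day.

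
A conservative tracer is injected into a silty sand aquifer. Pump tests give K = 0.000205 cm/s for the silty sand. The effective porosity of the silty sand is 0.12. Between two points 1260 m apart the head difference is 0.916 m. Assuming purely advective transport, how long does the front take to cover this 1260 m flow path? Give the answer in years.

3210

Convert K: 0.000205 cm/s × 864 = 0.1771 m/day.
Hydraulic gradient i = Δh / L = 0.916 / 1260 = 0.0007270.
Darcy flux q = K · i = 0.1771 × 0.0007270 = 0.0001288 m/day.
Seepage velocity v = q / n_e = 0.0001288 / 0.12 = 0.001073 m/day.
Travel time t = L / v = 1260 / 0.001073 = 1.174e+06 days = 3215 years.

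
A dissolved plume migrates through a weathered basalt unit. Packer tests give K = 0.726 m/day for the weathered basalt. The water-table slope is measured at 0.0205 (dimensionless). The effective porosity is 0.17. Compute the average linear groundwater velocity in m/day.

Hydraulic gradient i = 0.0205.
Darcy flux q = K · i = 0.7260 × 0.02050 = 0.01488 m/day.
Seepage velocity v = q / n_e = 0.01488 / 0.17 = 0.08755 m/day.

0.0875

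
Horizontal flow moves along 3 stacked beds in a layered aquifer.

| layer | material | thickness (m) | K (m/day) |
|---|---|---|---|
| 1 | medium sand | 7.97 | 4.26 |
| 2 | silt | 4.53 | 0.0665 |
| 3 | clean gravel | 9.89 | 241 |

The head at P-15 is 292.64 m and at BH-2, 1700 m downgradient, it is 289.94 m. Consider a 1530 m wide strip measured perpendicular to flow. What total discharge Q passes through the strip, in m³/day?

Flow is parallel to layering, so each bed carries its own Darcy discharge and the transmissivities add.
Σ(K_i·b_i) = 4.26×7.97 + 0.0665×4.53 + 241×9.89 = 2418 m²/day.
Hydraulic gradient i = (292.64 − 289.94) / 1700 = 2.7 / 1700 = 0.001588.
Q = Σ(K_i·b_i) · W · i = 2418 × 1530 × 0.001588 = 5875 m³/day.

5880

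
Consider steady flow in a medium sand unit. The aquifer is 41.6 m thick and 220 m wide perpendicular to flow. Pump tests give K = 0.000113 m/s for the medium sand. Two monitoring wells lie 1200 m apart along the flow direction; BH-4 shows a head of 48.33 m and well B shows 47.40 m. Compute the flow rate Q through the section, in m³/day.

69.2

Convert K: 0.000113 m/s × 86400 = 9.763 m/day.
Cross-sectional area A = 220 × 41.6 = 9152 m².
Hydraulic gradient i = (48.33 − 47.40) / 1200 = 0.93 / 1200 = 0.0007750.
Darcy's law: Q = K · A · i = 9.763 × 9152 × 0.0007750 = 69.25 m³/day.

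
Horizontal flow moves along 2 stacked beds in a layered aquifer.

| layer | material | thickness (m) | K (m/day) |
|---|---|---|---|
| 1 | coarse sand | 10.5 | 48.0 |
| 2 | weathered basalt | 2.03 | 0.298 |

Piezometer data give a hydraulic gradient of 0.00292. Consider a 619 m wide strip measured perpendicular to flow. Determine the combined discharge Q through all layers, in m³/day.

Flow is parallel to layering, so each bed carries its own Darcy discharge and the transmissivities add.
Σ(K_i·b_i) = 48.0×10.5 + 0.298×2.03 = 504.6 m²/day.
Hydraulic gradient i = 0.00292.
Q = Σ(K_i·b_i) · W · i = 504.6 × 619 × 0.002920 = 912.1 m³/day.

912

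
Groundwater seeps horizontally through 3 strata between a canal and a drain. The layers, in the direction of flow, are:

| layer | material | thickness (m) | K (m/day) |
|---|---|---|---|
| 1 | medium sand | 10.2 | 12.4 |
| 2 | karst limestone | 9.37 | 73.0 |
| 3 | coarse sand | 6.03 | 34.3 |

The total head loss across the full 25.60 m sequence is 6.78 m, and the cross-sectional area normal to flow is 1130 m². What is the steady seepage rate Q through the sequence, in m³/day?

Flow is perpendicular to layering, so the layers act in series and the equivalent K is the thickness-weighted harmonic mean.
Total thickness L = 10.2 + 9.37 + 6.03 = 25.60 m.
Σ(b_i/K_i) = 10.2/12.4 + 9.37/73.0 + 6.03/34.3 = 1.127 d.
K_eq = L / Σ(b_i/K_i) = 25.60 / 1.127 = 22.72 m/day.
Q = K_eq · A · (Δh/L) = 22.72 × 1130 × (6.78/25.60) = 6800 m³/day.

6800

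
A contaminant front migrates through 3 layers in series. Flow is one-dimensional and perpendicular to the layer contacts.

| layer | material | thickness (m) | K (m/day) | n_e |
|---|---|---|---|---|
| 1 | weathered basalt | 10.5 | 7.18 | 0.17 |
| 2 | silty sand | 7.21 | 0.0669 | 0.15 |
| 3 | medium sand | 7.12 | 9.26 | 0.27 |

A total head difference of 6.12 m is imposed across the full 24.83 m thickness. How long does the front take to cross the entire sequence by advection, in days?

86.1

With flow normal to the layers, continuity requires the same specific discharge q through every layer.
Σ(b_i/K_i) = 10.5/7.18 + 7.21/0.0669 + 7.12/9.26 = 110.0 d.
q = Δh / Σ(b_i/K_i) = 6.12 / 110.0 = 0.05563 m/day.
In each layer the seepage velocity is v_i = q/n_i, so the layer transit time is t_i = b_i·n_i / q:
  layer 1 (weathered basalt): t_1 = 10.5 × 0.17 / 0.05563 = 32.08 d
  layer 2 (silty sand): t_2 = 7.21 × 0.15 / 0.05563 = 19.44 d
  layer 3 (medium sand): t_3 = 7.12 × 0.27 / 0.05563 = 34.55 d
Total t = Σ t_i = 86.08 days.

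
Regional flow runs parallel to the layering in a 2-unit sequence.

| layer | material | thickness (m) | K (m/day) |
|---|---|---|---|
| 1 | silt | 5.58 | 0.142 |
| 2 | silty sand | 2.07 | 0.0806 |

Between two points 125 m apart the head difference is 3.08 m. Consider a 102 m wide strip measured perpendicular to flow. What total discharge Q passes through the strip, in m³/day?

2.41

Flow is parallel to layering, so each bed carries its own Darcy discharge and the transmissivities add.
Σ(K_i·b_i) = 0.142×5.58 + 0.0806×2.07 = 0.9592 m²/day.
Hydraulic gradient i = Δh / L = 3.08 / 125 = 0.02464.
Q = Σ(K_i·b_i) · W · i = 0.9592 × 102 × 0.02464 = 2.411 m³/day.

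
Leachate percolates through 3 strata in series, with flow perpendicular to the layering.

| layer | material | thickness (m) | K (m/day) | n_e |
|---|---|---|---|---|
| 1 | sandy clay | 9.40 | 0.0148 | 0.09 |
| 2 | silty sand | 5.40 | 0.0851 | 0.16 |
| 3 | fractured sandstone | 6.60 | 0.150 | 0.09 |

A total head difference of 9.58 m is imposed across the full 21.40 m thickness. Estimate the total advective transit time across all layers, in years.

With flow normal to the layers, continuity requires the same specific discharge q through every layer.
Σ(b_i/K_i) = 9.40/0.0148 + 5.40/0.0851 + 6.60/0.150 = 742.6 d.
q = Δh / Σ(b_i/K_i) = 9.58 / 742.6 = 0.01290 m/day.
In each layer the seepage velocity is v_i = q/n_i, so the layer transit time is t_i = b_i·n_i / q:
  layer 1 (sandy clay): t_1 = 9.40 × 0.09 / 0.01290 = 65.58 d
  layer 2 (silty sand): t_2 = 5.40 × 0.16 / 0.01290 = 66.97 d
  layer 3 (fractured sandstone): t_3 = 6.60 × 0.09 / 0.01290 = 46.04 d
Total t = Σ t_i = 178.6 days = 0.4890 years.

0.489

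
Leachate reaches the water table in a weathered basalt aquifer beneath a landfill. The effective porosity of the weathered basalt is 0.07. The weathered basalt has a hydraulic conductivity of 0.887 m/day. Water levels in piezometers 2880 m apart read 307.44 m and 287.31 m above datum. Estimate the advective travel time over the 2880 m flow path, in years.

89.0

Hydraulic gradient i = (307.44 − 287.31) / 2880 = 20.13 / 2880 = 0.006990.
Darcy flux q = K · i = 0.8870 × 0.006990 = 0.006200 m/day.
Seepage velocity v = q / n_e = 0.006200 / 0.07 = 0.08857 m/day.
Travel time t = L / v = 2880 / 0.08857 = 32517 days = 89.03 years.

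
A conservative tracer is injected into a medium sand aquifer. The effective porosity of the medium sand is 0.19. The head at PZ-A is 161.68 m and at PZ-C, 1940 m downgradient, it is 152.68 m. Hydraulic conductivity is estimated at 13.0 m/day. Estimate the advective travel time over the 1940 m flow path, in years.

16.7

Hydraulic gradient i = (161.68 − 152.68) / 1940 = 9 / 1940 = 0.004639.
Darcy flux q = K · i = 13.00 × 0.004639 = 0.06031 m/day.
Seepage velocity v = q / n_e = 0.06031 / 0.19 = 0.3174 m/day.
Travel time t = L / v = 1940 / 0.3174 = 6112 days = 16.73 years.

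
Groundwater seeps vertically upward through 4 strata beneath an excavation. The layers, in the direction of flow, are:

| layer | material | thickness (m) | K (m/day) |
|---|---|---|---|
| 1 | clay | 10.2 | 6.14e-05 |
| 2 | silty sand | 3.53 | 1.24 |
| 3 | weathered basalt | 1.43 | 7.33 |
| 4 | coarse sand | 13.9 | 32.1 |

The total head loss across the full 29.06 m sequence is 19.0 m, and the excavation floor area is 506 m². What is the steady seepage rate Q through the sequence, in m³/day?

0.0579

Flow is perpendicular to layering, so the layers act in series and the equivalent K is the thickness-weighted harmonic mean.
Total thickness L = 10.2 + 3.53 + 1.43 + 13.9 = 29.06 m.
Σ(b_i/K_i) = 10.2/6.14e-05 + 3.53/1.24 + 1.43/7.33 + 13.9/32.1 = 1.661e+05 d.
K_eq = L / Σ(b_i/K_i) = 29.06 / 1.661e+05 = 0.0001749 m/day.
Q = K_eq · A · (Δh/L) = 0.0001749 × 506 × (19.0/29.06) = 0.05787 m³/day.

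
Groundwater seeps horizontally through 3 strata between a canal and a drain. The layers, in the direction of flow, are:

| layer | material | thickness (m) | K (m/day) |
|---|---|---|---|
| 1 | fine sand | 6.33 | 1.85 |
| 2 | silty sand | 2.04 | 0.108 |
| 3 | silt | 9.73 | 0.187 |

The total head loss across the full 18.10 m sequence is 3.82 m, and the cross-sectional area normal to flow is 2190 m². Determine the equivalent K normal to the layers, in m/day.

0.243

Flow is perpendicular to layering, so the layers act in series and the equivalent K is the thickness-weighted harmonic mean.
Total thickness L = 6.33 + 2.04 + 9.73 = 18.10 m.
Σ(b_i/K_i) = 6.33/1.85 + 2.04/0.108 + 9.73/0.187 = 74.34 d.
K_eq = L / Σ(b_i/K_i) = 18.10 / 74.34 = 0.2435 m/day.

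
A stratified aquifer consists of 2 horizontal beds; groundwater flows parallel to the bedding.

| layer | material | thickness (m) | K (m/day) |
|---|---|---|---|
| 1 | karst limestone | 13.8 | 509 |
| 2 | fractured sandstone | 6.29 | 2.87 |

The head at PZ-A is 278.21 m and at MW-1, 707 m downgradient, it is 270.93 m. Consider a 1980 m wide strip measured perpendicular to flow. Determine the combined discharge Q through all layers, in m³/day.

144000

Flow is parallel to layering, so each bed carries its own Darcy discharge and the transmissivities add.
Σ(K_i·b_i) = 509×13.8 + 2.87×6.29 = 7042 m²/day.
Hydraulic gradient i = (278.21 − 270.93) / 707 = 7.28 / 707 = 0.01030.
Q = Σ(K_i·b_i) · W · i = 7042 × 1980 × 0.01030 = 1.436e+05 m³/day.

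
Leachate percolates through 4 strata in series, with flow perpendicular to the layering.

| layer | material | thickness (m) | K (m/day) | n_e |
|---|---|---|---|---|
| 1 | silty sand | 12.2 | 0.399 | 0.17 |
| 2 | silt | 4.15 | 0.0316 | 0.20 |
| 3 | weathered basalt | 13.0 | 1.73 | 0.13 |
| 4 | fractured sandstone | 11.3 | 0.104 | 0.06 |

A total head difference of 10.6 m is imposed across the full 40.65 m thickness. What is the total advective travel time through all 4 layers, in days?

With flow normal to the layers, continuity requires the same specific discharge q through every layer.
Σ(b_i/K_i) = 12.2/0.399 + 4.15/0.0316 + 13.0/1.73 + 11.3/0.104 = 278.1 d.
q = Δh / Σ(b_i/K_i) = 10.6 / 278.1 = 0.03812 m/day.
In each layer the seepage velocity is v_i = q/n_i, so the layer transit time is t_i = b_i·n_i / q:
  layer 1 (silty sand): t_1 = 12.2 × 0.17 / 0.03812 = 54.41 d
  layer 2 (silt): t_2 = 4.15 × 0.20 / 0.03812 = 21.77 d
  layer 3 (weathered basalt): t_3 = 13.0 × 0.13 / 0.03812 = 44.33 d
  layer 4 (fractured sandstone): t_4 = 11.3 × 0.06 / 0.03812 = 17.79 d
Total t = Σ t_i = 138.3 days.

138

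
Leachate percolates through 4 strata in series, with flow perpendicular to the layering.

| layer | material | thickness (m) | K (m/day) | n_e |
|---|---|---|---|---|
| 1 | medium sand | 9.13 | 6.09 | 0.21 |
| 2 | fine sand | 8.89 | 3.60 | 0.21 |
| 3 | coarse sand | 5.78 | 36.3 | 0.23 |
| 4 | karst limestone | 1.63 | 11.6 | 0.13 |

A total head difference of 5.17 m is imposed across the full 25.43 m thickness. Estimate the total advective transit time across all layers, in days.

With flow normal to the layers, continuity requires the same specific discharge q through every layer.
Σ(b_i/K_i) = 9.13/6.09 + 8.89/3.60 + 5.78/36.3 + 1.63/11.6 = 4.268 d.
q = Δh / Σ(b_i/K_i) = 5.17 / 4.268 = 1.211 m/day.
In each layer the seepage velocity is v_i = q/n_i, so the layer transit time is t_i = b_i·n_i / q:
  layer 1 (medium sand): t_1 = 9.13 × 0.21 / 1.211 = 1.583 d
  layer 2 (fine sand): t_2 = 8.89 × 0.21 / 1.211 = 1.541 d
  layer 3 (coarse sand): t_3 = 5.78 × 0.23 / 1.211 = 1.098 d
  layer 4 (karst limestone): t_4 = 1.63 × 0.13 / 1.211 = 0.1749 d
Total t = Σ t_i = 4.397 days.

4.40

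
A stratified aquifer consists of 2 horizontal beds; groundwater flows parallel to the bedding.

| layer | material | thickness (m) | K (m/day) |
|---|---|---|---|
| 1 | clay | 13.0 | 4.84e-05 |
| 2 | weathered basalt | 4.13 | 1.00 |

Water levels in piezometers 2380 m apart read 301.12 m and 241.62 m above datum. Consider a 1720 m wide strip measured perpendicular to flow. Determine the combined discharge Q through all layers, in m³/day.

178

Flow is parallel to layering, so each bed carries its own Darcy discharge and the transmissivities add.
Σ(K_i·b_i) = 4.84e-05×13.0 + 1.00×4.13 = 4.131 m²/day.
Hydraulic gradient i = (301.12 − 241.62) / 2380 = 59.5 / 2380 = 0.02500.
Q = Σ(K_i·b_i) · W · i = 4.131 × 1720 × 0.02500 = 177.6 m³/day.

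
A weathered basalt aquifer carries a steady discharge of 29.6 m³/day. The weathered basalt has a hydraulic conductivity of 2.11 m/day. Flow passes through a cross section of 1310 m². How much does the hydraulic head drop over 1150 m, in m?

From Q = K·A·i, i = Q / (K·A) = 29.6 / (2.110 × 1310) = 0.01071.
Head loss Δh = i · L = 0.01071 × 1150 = 12.32 m.

12.3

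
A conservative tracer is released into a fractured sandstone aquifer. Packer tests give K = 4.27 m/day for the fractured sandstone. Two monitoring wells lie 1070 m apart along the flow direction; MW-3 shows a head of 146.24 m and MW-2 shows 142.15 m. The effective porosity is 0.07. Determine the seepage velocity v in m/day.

Hydraulic gradient i = (146.24 − 142.15) / 1070 = 4.09 / 1070 = 0.003822.
Darcy flux q = K · i = 4.270 × 0.003822 = 0.01632 m/day.
Seepage velocity v = q / n_e = 0.01632 / 0.07 = 0.2332 m/day.

0.233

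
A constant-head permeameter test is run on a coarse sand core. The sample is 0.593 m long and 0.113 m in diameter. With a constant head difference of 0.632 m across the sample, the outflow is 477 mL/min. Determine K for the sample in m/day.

Cross-sectional area A = π·(d/2)² = π × (0.113/2)² = 0.01003 m².
Convert discharge: 477 mL/min = 7.950e-06 m³/s.
Darcy's law rearranged: K = Q·L / (A·Δh) = 7.950e-06 × 0.593 / (0.01003 × 0.632) = 0.0007438 m/s = 64.26 m/day.

64.3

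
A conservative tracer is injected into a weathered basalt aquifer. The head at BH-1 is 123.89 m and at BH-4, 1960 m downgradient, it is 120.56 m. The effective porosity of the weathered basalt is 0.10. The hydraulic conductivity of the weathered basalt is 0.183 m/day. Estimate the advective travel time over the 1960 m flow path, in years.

Hydraulic gradient i = (123.89 − 120.56) / 1960 = 3.33 / 1960 = 0.001699.
Darcy flux q = K · i = 0.1830 × 0.001699 = 0.0003109 m/day.
Seepage velocity v = q / n_e = 0.0003109 / 0.10 = 0.003109 m/day.
Travel time t = L / v = 1960 / 0.003109 = 6.304e+05 days = 1726 years.

1730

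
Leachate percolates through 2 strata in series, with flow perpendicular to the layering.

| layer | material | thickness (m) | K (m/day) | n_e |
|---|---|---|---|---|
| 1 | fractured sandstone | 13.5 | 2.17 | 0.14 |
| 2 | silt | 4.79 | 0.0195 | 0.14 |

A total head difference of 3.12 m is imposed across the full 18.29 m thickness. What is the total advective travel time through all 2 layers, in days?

With flow normal to the layers, continuity requires the same specific discharge q through every layer.
Σ(b_i/K_i) = 13.5/2.17 + 4.79/0.0195 = 251.9 d.
q = Δh / Σ(b_i/K_i) = 3.12 / 251.9 = 0.01239 m/day.
In each layer the seepage velocity is v_i = q/n_i, so the layer transit time is t_i = b_i·n_i / q:
  layer 1 (fractured sandstone): t_1 = 13.5 × 0.14 / 0.01239 = 152.6 d
  layer 2 (silt): t_2 = 4.79 × 0.14 / 0.01239 = 54.13 d
Total t = Σ t_i = 206.7 days.

207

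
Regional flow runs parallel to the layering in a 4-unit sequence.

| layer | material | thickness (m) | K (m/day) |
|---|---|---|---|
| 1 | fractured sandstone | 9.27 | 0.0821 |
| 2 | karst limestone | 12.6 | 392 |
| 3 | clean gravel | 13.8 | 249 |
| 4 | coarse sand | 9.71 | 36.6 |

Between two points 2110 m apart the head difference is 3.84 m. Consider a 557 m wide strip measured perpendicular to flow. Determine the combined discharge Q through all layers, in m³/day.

Flow is parallel to layering, so each bed carries its own Darcy discharge and the transmissivities add.
Σ(K_i·b_i) = 0.0821×9.27 + 392×12.6 + 249×13.8 + 36.6×9.71 = 8732 m²/day.
Hydraulic gradient i = Δh / L = 3.84 / 2110 = 0.001820.
Q = Σ(K_i·b_i) · W · i = 8732 × 557 × 0.001820 = 8851 m³/day.

8850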